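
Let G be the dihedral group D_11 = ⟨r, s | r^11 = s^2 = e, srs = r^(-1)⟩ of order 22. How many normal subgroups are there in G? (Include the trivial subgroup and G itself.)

G has 14 subgroups. Checking conjugation-invariance by order — order 1: 1/1 normal; order 2: 0/11 normal; order 11: 1/1 normal; order 22: 1/1 normal.
Total normal subgroups: 3.

3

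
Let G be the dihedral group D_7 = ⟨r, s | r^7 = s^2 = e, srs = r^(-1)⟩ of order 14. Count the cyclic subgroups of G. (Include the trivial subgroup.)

Group the elements of G by the cyclic subgroup they generate; each cyclic subgroup of order d accounts for φ(d) elements.
Cyclic subgroups by order — order 1: 1; order 2: 7; order 7: 1.
Total: 9.

9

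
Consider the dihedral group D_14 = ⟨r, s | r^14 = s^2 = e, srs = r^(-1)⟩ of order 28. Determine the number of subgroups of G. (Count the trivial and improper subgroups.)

|G| = 28, so by Lagrange every subgroup order divides 28. Divisors: 1, 2, 4, 7, 14, 28.
Subgroups by order — order 1: 1; order 2: 15; order 4: 7; order 7: 1; order 14: 3; order 28: 1.
Total: 1 + 15 + 7 + 1 + 3 + 1 = 28.

28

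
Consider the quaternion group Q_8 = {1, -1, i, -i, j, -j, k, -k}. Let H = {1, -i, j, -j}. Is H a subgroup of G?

-i ∈ H but its inverse i ∉ H, so H is not a subgroup.

No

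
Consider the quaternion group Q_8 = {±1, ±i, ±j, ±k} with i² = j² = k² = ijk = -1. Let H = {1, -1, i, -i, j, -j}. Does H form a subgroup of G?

No

|H| = 6 does not divide |G| = 8, so by Lagrange H is not a subgroup.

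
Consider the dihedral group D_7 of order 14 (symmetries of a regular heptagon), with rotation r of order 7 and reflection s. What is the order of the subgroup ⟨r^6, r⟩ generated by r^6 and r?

|⟨r^6⟩| = 7 and |⟨r⟩| = 7, so |H| is a multiple of lcm(7, 7) = 7 and divides |G| = 14.
Closing under the operation: H = {e, r, r^2, r^3, r^4, r^5, r^6}, so |H| = 7.

7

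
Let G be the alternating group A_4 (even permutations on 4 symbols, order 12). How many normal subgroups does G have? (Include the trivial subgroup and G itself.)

3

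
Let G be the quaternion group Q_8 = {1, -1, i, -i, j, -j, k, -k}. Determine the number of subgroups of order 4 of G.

3

|G| = 8 and 4 | 8, so subgroups of order 4 are possible by Lagrange.
The subgroups of order 4 are: {1, -1, i, -i}; {1, -1, j, -j}; {1, -1, k, -k}.
So G has 3 subgroups of order 4.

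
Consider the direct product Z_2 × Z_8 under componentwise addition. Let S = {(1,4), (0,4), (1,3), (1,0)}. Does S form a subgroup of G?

No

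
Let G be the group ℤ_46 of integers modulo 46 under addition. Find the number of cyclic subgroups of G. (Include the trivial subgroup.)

A cyclic subgroup of order d is generated by each of its φ(d) elements of order d, so the cyclic subgroups of order d number (#elements of order d)/φ(d).
Cyclic subgroups by order — order 1: 1; order 2: 1; order 23: 1; order 46: 1.
Total: 4.

4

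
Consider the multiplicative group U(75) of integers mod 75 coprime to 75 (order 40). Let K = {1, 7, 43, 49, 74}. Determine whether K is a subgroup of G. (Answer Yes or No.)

No

Closure fails: 49 · 74 = 26 ∉ K. So K is not a subgroup.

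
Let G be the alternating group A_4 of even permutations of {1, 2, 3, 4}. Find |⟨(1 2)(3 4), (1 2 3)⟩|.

|⟨(1 2)(3 4)⟩| = 2 and |⟨(1 2 3)⟩| = 3, so |H| is a multiple of lcm(2, 3) = 6 and divides |G| = 12.
Closing {(1 2)(3 4), (1 2 3)} under the group operation gives all of G, so |H| = 12.

12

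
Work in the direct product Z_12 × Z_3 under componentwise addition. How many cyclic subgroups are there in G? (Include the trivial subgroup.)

15

A cyclic subgroup of order d is generated by each of its φ(d) elements of order d, so the cyclic subgroups of order d number (#elements of order d)/φ(d).
Cyclic subgroups by order — order 1: 1; order 2: 1; order 3: 4; order 4: 1; order 6: 4; order 12: 4.
Total: 15.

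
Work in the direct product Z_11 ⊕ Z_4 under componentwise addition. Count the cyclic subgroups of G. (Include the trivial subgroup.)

A cyclic subgroup of order d is generated by each of its φ(d) elements of order d, so the cyclic subgroups of order d number (#elements of order d)/φ(d).
Cyclic subgroups by order — order 1: 1; order 2: 1; order 4: 1; order 11: 1; order 22: 1; order 44: 1.
Total: 6.

6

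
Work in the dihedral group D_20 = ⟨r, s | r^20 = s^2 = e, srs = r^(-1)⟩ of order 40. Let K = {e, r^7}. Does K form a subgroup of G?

No

r^7 ∈ K but its inverse r^13 ∉ K, so K is not a subgroup.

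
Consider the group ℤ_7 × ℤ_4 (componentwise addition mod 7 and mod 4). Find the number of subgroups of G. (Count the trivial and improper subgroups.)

|G| = 28, so by Lagrange every subgroup order divides 28. Divisors: 1, 2, 4, 7, 14, 28.
Subgroups by order — order 1: 1; order 2: 1; order 4: 1; order 7: 1; order 14: 1; order 28: 1.
Total: 1 + 1 + 1 + 1 + 1 + 1 = 6.

6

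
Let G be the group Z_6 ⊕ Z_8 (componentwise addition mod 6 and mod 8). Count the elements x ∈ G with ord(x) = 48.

An element (a,b) has order lcm(ord(a), ord(b)); count pairs with lcm equal to 48.
Enumerating gives 0 such elements.

0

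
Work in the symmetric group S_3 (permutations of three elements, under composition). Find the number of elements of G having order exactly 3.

The elements of order 3 are: (1 2 3), (1 3 2).
That's 2.

2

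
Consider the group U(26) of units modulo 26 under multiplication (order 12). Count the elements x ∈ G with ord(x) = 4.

2

The elements of order 4 are: 5, 21.
That's 2.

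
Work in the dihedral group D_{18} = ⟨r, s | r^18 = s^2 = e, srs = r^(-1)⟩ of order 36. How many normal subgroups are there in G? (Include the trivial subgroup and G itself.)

G has 45 subgroups. Checking conjugation-invariance by order — order 1: 1/1 normal; order 2: 1/19 normal; order 3: 1/1 normal; order 4: 0/9 normal; order 6: 1/7 normal; order 9: 1/1 normal; order 12: 0/3 normal; order 18: 3/3 normal; order 36: 1/1 normal.
Total normal subgroups: 9.

9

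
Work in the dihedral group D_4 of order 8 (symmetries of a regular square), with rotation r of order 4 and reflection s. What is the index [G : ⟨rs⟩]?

4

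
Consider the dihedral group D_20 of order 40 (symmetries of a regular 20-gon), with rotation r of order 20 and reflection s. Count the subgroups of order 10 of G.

|G| = 40 and 10 | 40, so subgroups of order 10 are possible by Lagrange.
The subgroups of order 10 are: {e, r^2, r^4, r^6, r^8, r^10, r^12, r^14, r^16, r^18}; {e, r^4, r^8, r^12, r^16, r^2s, r^6s, r^10s, r^14s, r^18s}; {e, r^4, r^8, r^12, r^16, r^3s, r^7s, r^11s, r^15s, r^19s}; {e, r^4, r^8, r^12, r^16, s, r^4s, r^8s, r^12s, r^16s}; … (5 in all).
So G has 5 subgroups of order 10.

5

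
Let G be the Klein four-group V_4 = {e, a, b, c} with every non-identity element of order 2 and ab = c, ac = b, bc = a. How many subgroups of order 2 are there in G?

3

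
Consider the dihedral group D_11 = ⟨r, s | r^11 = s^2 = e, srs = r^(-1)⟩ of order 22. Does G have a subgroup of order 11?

11 | 22. A subgroup of order 11 is {e, r, r^2, r^3, r^4, r^5, r^6, r^7, r^8, r^9, r^10}.

Yes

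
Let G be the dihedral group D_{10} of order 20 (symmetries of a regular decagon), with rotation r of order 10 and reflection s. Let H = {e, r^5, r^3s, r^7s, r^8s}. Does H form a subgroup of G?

Closure fails: r^7s · r^5 = r^2s ∉ H. So H is not a subgroup.

No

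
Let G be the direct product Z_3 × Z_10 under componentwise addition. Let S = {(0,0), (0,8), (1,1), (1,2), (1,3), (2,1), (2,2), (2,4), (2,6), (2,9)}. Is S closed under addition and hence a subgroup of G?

(2,4) ∈ S but its inverse (1,6) ∉ S, so S is not a subgroup.

No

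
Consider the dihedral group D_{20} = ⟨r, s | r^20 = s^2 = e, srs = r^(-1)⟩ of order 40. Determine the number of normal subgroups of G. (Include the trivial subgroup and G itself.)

9

G has 48 subgroups. Checking conjugation-invariance by order — order 1: 1/1 normal; order 2: 1/21 normal; order 4: 1/11 normal; order 5: 1/1 normal; order 8: 0/5 normal; order 10: 1/5 normal; order 20: 3/3 normal; order 40: 1/1 normal.
Total normal subgroups: 9.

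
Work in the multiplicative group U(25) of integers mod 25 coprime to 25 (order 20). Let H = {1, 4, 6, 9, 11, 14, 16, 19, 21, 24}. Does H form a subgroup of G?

Yes

|H| = 10 divides |G| = 20, consistent with Lagrange.
H contains the identity, every element's inverse is in H, and H is closed under ·: it is a subgroup.
In fact H = ⟨4⟩.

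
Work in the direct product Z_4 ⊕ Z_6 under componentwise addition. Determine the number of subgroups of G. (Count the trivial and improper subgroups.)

16

|G| = 24, so by Lagrange every subgroup order divides 24. Divisors: 1, 2, 3, 4, 6, 8, 12, 24.
Subgroups by order — order 1: 1; order 2: 3; order 3: 1; order 4: 3; order 6: 3; order 8: 1; order 12: 3; order 24: 1.
Total: 1 + 3 + 1 + 3 + 3 + 1 + 3 + 1 = 16.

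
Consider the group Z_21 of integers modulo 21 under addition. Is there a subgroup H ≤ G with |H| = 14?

14 does not divide |G| = 21, so by Lagrange no subgroup of order 14 exists.

No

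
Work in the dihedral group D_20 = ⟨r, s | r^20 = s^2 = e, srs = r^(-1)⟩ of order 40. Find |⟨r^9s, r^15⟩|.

|⟨r^9s⟩| = 2 and |⟨r^15⟩| = 4, so |H| is a multiple of lcm(2, 4) = 4 and divides |G| = 40.
Closing under the operation: H = {e, r^5, r^10, r^15, r^4s, r^9s, r^14s, r^19s}, so |H| = 8.

8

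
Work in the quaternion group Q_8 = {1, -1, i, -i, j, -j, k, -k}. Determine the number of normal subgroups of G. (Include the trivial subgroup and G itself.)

G has 6 subgroups. Checking conjugation-invariance by order — order 1: 1/1 normal; order 2: 1/1 normal; order 4: 3/3 normal; order 8: 1/1 normal.
Total normal subgroups: 6.

6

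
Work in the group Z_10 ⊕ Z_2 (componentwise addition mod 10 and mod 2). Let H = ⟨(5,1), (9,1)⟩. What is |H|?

|⟨(5,1)⟩| = 2 and |⟨(9,1)⟩| = 10, so |H| is a multiple of lcm(2, 10) = 10 and divides |G| = 20.
Closing under the operation: H = {(0,0), (1,1), (2,0), (3,1), (4,0), (5,1), (6,0), (7,1), (8,0), (9,1)}, so |H| = 10.

10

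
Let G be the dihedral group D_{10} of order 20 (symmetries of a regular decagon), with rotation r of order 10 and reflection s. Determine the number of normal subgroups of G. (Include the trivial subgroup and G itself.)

7

G has 22 subgroups. Checking conjugation-invariance by order — order 1: 1/1 normal; order 2: 1/11 normal; order 4: 0/5 normal; order 5: 1/1 normal; order 10: 3/3 normal; order 20: 1/1 normal.
Total normal subgroups: 7.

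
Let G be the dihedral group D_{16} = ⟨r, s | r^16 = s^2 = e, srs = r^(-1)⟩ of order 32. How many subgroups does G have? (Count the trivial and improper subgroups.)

|G| = 32, so by Lagrange every subgroup order divides 32. Divisors: 1, 2, 4, 8, 16, 32.
Subgroups by order — order 1: 1; order 2: 17; order 4: 9; order 8: 5; order 16: 3; order 32: 1.
Total: 1 + 17 + 9 + 5 + 3 + 1 = 36.

36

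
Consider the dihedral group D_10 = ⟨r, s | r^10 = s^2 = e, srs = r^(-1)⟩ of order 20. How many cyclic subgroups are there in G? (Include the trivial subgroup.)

Group the elements of G by the cyclic subgroup they generate; each cyclic subgroup of order d accounts for φ(d) elements.
Cyclic subgroups by order — order 1: 1; order 2: 11; order 5: 1; order 10: 1.
Total: 14.

14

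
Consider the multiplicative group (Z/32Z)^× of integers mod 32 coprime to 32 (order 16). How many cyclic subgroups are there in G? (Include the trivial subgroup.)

8

Each element a generates a cyclic subgroup ⟨a⟩; distinct elements may generate the same one (a cyclic group of order d has φ(d) generators).
Cyclic subgroups by order — order 1: 1; order 2: 3; order 4: 2; order 8: 2.
Total: 8.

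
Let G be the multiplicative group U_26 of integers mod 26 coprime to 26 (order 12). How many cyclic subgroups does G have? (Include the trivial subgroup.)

Group the elements of G by the cyclic subgroup they generate; each cyclic subgroup of order d accounts for φ(d) elements.
Cyclic subgroups by order — order 1: 1; order 2: 1; order 3: 1; order 4: 1; order 6: 1; order 12: 1.
Total: 6.

6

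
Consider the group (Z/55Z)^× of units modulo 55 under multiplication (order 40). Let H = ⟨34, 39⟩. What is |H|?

|⟨34⟩| = 2 and |⟨39⟩| = 10, so |H| is a multiple of lcm(2, 10) = 10 and divides |G| = 40.
Closing under the operation: H = {1, 4, 6, 9, 14, 16, 19, 21, 24, 26, 29, 31, 34, 36, 39, 41, 46, 49, 51, 54}, so |H| = 20.

20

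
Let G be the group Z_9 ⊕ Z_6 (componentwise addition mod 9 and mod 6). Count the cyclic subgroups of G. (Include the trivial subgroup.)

Group the elements of G by the cyclic subgroup they generate; each cyclic subgroup of order d accounts for φ(d) elements.
Cyclic subgroups by order — order 1: 1; order 2: 1; order 3: 4; order 6: 4; order 9: 3; order 18: 3.
Total: 16.

16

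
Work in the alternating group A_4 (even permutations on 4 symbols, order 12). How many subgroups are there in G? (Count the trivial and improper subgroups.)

|G| = 12, so by Lagrange every subgroup order divides 12. Divisors: 1, 2, 3, 4, 6, 12.
Subgroups by order — order 1: 1; order 2: 3; order 3: 4; order 4: 1; order 6: 0; order 12: 1.
Total: 1 + 3 + 4 + 1 + 0 + 1 = 10.

10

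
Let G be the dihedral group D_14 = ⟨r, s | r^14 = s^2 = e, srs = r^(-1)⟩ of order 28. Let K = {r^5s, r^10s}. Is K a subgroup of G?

The identity e ∉ K, so K is not a subgroup.

No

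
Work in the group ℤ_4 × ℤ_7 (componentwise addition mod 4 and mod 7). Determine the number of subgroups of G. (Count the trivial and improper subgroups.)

6

|G| = 28, so by Lagrange every subgroup order divides 28. Divisors: 1, 2, 4, 7, 14, 28.
Subgroups by order — order 1: 1; order 2: 1; order 4: 1; order 7: 1; order 14: 1; order 28: 1.
Total: 1 + 1 + 1 + 1 + 1 + 1 = 6.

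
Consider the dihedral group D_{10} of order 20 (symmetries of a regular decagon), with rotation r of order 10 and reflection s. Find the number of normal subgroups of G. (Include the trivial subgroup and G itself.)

G has 22 subgroups. Checking conjugation-invariance by order — order 1: 1/1 normal; order 2: 1/11 normal; order 4: 0/5 normal; order 5: 1/1 normal; order 10: 3/3 normal; order 20: 1/1 normal.
Total normal subgroups: 7.

7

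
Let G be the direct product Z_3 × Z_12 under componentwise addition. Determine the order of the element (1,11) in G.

The order of (1,11) in Z_3 × Z_12 is lcm(ord(1) in Z_3, ord(11) in Z_12).
ord(1) = 3 and ord(11) = 12, so |⟨(1,11)⟩| = lcm(3, 12) = 12.

12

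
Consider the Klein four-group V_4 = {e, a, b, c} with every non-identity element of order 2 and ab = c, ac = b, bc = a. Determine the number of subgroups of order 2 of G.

3

|G| = 4 and 2 | 4, so subgroups of order 2 are possible by Lagrange.
The subgroups of order 2 are: {e, a}; {e, b}; {e, c}.
So G has 3 subgroups of order 2.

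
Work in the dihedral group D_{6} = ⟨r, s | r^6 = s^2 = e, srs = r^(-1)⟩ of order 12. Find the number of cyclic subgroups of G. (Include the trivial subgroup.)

10

Group the elements of G by the cyclic subgroup they generate; each cyclic subgroup of order d accounts for φ(d) elements.
Cyclic subgroups by order — order 1: 1; order 2: 7; order 3: 1; order 6: 1.
Total: 10.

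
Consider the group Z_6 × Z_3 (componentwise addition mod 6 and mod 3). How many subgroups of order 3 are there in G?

|G| = 18 and 3 | 18, so subgroups of order 3 are possible by Lagrange.
The subgroups of order 3 are: {(0,0), (0,1), (0,2)}; {(0,0), (2,0), (4,0)}; {(0,0), (2,1), (4,2)}; {(0,0), (2,2), (4,1)}.
So G has 4 subgroups of order 3.

4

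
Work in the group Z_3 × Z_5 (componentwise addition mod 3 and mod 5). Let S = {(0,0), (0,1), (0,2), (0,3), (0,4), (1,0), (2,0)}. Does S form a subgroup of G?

No

|S| = 7 does not divide |G| = 15, so by Lagrange S is not a subgroup.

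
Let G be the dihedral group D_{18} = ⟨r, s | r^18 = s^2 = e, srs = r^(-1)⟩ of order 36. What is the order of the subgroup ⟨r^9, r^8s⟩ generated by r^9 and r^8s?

4

|⟨r^9⟩| = 2 and |⟨r^8s⟩| = 2, so |H| is a multiple of lcm(2, 2) = 2 and divides |G| = 36.
Closing under the operation: H = {e, r^9, r^8s, r^17s}, so |H| = 4.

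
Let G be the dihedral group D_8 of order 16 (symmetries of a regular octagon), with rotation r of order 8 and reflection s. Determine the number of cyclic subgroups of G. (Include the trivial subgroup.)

12

A cyclic subgroup of order d is generated by each of its φ(d) elements of order d, so the cyclic subgroups of order d number (#elements of order d)/φ(d).
Cyclic subgroups by order — order 1: 1; order 2: 9; order 4: 1; order 8: 1.
Total: 12.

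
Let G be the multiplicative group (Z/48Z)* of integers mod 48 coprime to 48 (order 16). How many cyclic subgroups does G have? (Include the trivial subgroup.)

12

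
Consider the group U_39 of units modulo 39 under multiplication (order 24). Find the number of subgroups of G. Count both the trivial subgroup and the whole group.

16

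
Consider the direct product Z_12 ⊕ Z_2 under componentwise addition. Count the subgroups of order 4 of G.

|G| = 24 and 4 | 24, so subgroups of order 4 are possible by Lagrange.
The subgroups of order 4 are: {(0,0), (0,1), (6,0), (6,1)}; {(0,0), (3,0), (6,0), (9,0)}; {(0,0), (3,1), (6,0), (9,1)}.
So G has 3 subgroups of order 4.

3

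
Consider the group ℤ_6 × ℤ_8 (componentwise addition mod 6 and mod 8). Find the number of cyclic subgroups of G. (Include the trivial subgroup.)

A cyclic subgroup of order d is generated by each of its φ(d) elements of order d, so the cyclic subgroups of order d number (#elements of order d)/φ(d).
Cyclic subgroups by order — order 1: 1; order 2: 3; order 3: 1; order 4: 2; order 6: 3; order 8: 2; order 12: 2; order 24: 2.
Total: 16.

16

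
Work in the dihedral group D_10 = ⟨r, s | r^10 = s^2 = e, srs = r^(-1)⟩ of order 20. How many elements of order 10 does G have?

4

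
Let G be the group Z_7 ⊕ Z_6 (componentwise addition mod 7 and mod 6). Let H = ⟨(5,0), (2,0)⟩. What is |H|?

7

|⟨(5,0)⟩| = 7 and |⟨(2,0)⟩| = 7, so |H| is a multiple of lcm(7, 7) = 7 and divides |G| = 42.
Closing under the operation: H = {(0,0), (1,0), (2,0), (3,0), (4,0), (5,0), (6,0)}, so |H| = 7.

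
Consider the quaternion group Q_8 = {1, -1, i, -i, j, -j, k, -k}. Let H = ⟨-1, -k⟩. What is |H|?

|⟨-1⟩| = 2 and |⟨-k⟩| = 4, so |H| is a multiple of lcm(2, 4) = 4 and divides |G| = 8.
Closing under the operation: H = {1, -1, k, -k}, so |H| = 4.

4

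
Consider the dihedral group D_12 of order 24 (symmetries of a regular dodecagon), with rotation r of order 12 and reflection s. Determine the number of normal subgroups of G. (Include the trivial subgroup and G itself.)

G has 34 subgroups. Checking conjugation-invariance by order — order 1: 1/1 normal; order 2: 1/13 normal; order 3: 1/1 normal; order 4: 1/7 normal; order 6: 1/5 normal; order 8: 0/3 normal; order 12: 3/3 normal; order 24: 1/1 normal.
Total normal subgroups: 9.

9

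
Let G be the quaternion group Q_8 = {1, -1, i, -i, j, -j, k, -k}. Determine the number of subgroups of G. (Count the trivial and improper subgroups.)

|G| = 8, so by Lagrange every subgroup order divides 8. Divisors: 1, 2, 4, 8.
Subgroups by order — order 1: 1; order 2: 1; order 4: 3; order 8: 1.
Total: 1 + 1 + 3 + 1 = 6.

6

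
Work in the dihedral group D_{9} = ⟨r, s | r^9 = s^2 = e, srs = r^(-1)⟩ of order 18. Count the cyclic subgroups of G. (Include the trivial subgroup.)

Group the elements of G by the cyclic subgroup they generate; each cyclic subgroup of order d accounts for φ(d) elements.
Cyclic subgroups by order — order 1: 1; order 2: 9; order 3: 1; order 9: 1.
Total: 12.

12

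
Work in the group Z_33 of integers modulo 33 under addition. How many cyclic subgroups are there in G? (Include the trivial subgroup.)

4

Group the elements of G by the cyclic subgroup they generate; each cyclic subgroup of order d accounts for φ(d) elements.
Cyclic subgroups by order — order 1: 1; order 3: 1; order 11: 1; order 33: 1.
Total: 4.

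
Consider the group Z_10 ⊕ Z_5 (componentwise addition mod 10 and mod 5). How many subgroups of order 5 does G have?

|G| = 50 and 5 | 50, so subgroups of order 5 are possible by Lagrange.
The subgroups of order 5 are: {(0,0), (0,1), (0,2), (0,3), (0,4)}; {(0,0), (2,0), (4,0), (6,0), (8,0)}; {(0,0), (2,1), (4,2), (6,3), (8,4)}; {(0,0), (2,2), (4,4), (6,1), (8,3)}; … (6 in all).
So G has 6 subgroups of order 5.

6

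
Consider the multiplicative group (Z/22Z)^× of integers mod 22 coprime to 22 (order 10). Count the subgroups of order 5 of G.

1

|G| = 10 and 5 | 10, so subgroups of order 5 are possible by Lagrange.
The subgroups of order 5 are: {1, 3, 5, 9, 15}.
So G has 1 subgroup of order 5.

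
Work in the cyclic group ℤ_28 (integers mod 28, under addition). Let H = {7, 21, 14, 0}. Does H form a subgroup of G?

|H| = 4 divides |G| = 28, consistent with Lagrange.
H contains the identity, every element's inverse is in H, and H is closed under +: it is a subgroup.
In fact H = ⟨21⟩.

Yes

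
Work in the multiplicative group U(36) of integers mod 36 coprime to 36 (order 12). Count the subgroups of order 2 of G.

|G| = 12 and 2 | 12, so subgroups of order 2 are possible by Lagrange.
The subgroups of order 2 are: {1, 17}; {1, 19}; {1, 35}.
So G has 3 subgroups of order 2.

3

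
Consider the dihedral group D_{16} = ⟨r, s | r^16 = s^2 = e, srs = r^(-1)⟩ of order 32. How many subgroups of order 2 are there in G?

17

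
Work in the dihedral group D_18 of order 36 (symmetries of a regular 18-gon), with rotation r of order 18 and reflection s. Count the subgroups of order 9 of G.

1

|G| = 36 and 9 | 36, so subgroups of order 9 are possible by Lagrange.
The subgroups of order 9 are: {e, r^2, r^4, r^6, r^8, r^10, r^12, r^14, r^16}.
So G has 1 subgroup of order 9.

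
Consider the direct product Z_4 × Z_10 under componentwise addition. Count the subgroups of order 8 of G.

1

|G| = 40 and 8 | 40, so subgroups of order 8 are possible by Lagrange.
The subgroups of order 8 are: {(0,0), (0,5), (1,0), (1,5), (2,0), (2,5), (3,0), (3,5)}.
So G has 1 subgroup of order 8.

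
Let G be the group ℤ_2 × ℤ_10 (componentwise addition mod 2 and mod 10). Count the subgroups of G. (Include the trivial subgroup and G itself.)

|G| = 20, so by Lagrange every subgroup order divides 20. Divisors: 1, 2, 4, 5, 10, 20.
Subgroups by order — order 1: 1; order 2: 3; order 4: 1; order 5: 1; order 10: 3; order 20: 1.
Total: 1 + 3 + 1 + 1 + 3 + 1 = 10.

10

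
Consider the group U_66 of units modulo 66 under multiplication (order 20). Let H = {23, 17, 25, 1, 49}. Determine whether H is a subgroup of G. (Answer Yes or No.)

49 ∈ H but its inverse 31 ∉ H, so H is not a subgroup.

No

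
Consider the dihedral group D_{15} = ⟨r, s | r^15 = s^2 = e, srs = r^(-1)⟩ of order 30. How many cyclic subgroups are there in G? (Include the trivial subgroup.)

19

A cyclic subgroup of order d is generated by each of its φ(d) elements of order d, so the cyclic subgroups of order d number (#elements of order d)/φ(d).
Cyclic subgroups by order — order 1: 1; order 2: 15; order 3: 1; order 5: 1; order 15: 1.
Total: 19.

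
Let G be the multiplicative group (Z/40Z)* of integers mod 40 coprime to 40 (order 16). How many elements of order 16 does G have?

No element of G has order 16 (even though 16 | 16).

0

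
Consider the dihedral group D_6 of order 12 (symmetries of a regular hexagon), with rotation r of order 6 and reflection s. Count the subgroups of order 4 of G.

|G| = 12 and 4 | 12, so subgroups of order 4 are possible by Lagrange.
The subgroups of order 4 are: {e, r^3, r^2s, r^5s}; {e, r^3, s, r^3s}; {e, r^3, rs, r^4s}.
So G has 3 subgroups of order 4.

3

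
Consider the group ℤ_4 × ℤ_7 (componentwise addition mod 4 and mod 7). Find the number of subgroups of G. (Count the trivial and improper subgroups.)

6

|G| = 28, so by Lagrange every subgroup order divides 28. Divisors: 1, 2, 4, 7, 14, 28.
Subgroups by order — order 1: 1; order 2: 1; order 4: 1; order 7: 1; order 14: 1; order 28: 1.
Total: 1 + 1 + 1 + 1 + 1 + 1 = 6.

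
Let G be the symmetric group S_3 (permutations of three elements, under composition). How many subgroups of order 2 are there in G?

|G| = 6 and 2 | 6, so subgroups of order 2 are possible by Lagrange.
The subgroups of order 2 are: {e, (1 2)}; {e, (1 3)}; {e, (2 3)}.
So G has 3 subgroups of order 2.

3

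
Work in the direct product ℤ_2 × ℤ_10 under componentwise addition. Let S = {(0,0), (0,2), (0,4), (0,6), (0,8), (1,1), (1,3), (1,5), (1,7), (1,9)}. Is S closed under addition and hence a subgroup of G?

Yes

|S| = 10 divides |G| = 20, consistent with Lagrange.
S contains the identity, every element's inverse is in S, and S is closed under +: it is a subgroup.
In fact S = ⟨(1,1)⟩.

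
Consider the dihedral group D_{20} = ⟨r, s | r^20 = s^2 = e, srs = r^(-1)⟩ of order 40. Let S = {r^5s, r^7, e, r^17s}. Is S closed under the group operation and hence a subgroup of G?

r^7 ∈ S but its inverse r^13 ∉ S, so S is not a subgroup.

No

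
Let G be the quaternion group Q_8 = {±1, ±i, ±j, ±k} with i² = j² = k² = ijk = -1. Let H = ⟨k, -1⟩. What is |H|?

4

|⟨k⟩| = 4 and |⟨-1⟩| = 2, so |H| is a multiple of lcm(4, 2) = 4 and divides |G| = 8.
Closing under the operation: H = {1, -1, k, -k}, so |H| = 4.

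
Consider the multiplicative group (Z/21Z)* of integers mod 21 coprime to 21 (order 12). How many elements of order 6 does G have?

6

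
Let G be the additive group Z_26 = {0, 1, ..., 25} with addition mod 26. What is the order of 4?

In Z_26, the order of an element a is n/gcd(a, n).
gcd(4, 26) = 2, so |⟨4⟩| = 26/2 = 13.

13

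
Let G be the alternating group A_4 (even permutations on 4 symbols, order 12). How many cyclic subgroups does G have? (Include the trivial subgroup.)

8

Group the elements of G by the cyclic subgroup they generate; each cyclic subgroup of order d accounts for φ(d) elements.
Cyclic subgroups by order — order 1: 1; order 2: 3; order 3: 4.
Total: 8.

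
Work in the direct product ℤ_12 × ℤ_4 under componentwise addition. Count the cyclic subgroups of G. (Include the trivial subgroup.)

Group the elements of G by the cyclic subgroup they generate; each cyclic subgroup of order d accounts for φ(d) elements.
Cyclic subgroups by order — order 1: 1; order 2: 3; order 3: 1; order 4: 6; order 6: 3; order 12: 6.
Total: 20.

20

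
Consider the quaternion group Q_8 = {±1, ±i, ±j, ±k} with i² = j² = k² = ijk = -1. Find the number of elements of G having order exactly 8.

0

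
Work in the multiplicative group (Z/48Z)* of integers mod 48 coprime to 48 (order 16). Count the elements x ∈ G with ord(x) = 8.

No element of G has order 8 (even though 8 | 16).

0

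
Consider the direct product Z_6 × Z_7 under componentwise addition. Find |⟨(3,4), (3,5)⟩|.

|⟨(3,4)⟩| = 14 and |⟨(3,5)⟩| = 14, so |H| is a multiple of lcm(14, 14) = 14 and divides |G| = 42.
Closing under the operation: H = {(0,0), (0,1), (0,2), (0,3), (0,4), (0,5), (0,6), (3,0), (3,1), (3,2), (3,3), (3,4), (3,5), (3,6)}, so |H| = 14.

14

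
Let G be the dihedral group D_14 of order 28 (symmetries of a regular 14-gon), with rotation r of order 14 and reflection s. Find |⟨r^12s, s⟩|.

|⟨r^12s⟩| = 2 and |⟨s⟩| = 2, so |H| is a multiple of lcm(2, 2) = 2 and divides |G| = 28.
Closing under the operation: H = {e, r^2, r^4, r^6, r^8, r^10, r^12, s, r^2s, r^4s, r^6s, r^8s, r^10s, r^12s}, so |H| = 14.

14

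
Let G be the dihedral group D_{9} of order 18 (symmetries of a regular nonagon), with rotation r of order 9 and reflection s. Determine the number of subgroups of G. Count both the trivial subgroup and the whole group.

|G| = 18, so by Lagrange every subgroup order divides 18. Divisors: 1, 2, 3, 6, 9, 18.
Subgroups by order — order 1: 1; order 2: 9; order 3: 1; order 6: 3; order 9: 1; order 18: 1.
Total: 1 + 9 + 1 + 3 + 1 + 1 = 16.

16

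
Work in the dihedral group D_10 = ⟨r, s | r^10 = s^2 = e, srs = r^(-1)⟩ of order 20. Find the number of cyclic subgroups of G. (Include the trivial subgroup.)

14

Group the elements of G by the cyclic subgroup they generate; each cyclic subgroup of order d accounts for φ(d) elements.
Cyclic subgroups by order — order 1: 1; order 2: 11; order 5: 1; order 10: 1.
Total: 14.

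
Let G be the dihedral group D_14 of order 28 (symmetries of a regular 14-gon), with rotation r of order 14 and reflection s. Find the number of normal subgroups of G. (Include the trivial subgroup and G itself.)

7

G has 28 subgroups. Checking conjugation-invariance by order — order 1: 1/1 normal; order 2: 1/15 normal; order 4: 0/7 normal; order 7: 1/1 normal; order 14: 3/3 normal; order 28: 1/1 normal.
Total normal subgroups: 7.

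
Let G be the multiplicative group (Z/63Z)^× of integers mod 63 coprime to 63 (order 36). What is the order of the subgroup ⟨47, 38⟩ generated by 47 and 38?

18

|⟨47⟩| = 6 and |⟨38⟩| = 6, so |H| is a multiple of lcm(6, 6) = 6 and divides |G| = 36.
Closing under the operation: H = {1, 4, 5, 16, 17, 20, 22, 25, 26, 37, 38, 41, 43, 46, 47, 58, 59, 62}, so |H| = 18.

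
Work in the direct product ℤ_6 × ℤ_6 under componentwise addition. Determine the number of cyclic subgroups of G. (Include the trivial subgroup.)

Each element a generates a cyclic subgroup ⟨a⟩; distinct elements may generate the same one (a cyclic group of order d has φ(d) generators).
Cyclic subgroups by order — order 1: 1; order 2: 3; order 3: 4; order 6: 12.
Total: 20.

20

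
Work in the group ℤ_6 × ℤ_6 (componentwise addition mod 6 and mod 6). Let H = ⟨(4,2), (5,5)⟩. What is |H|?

|⟨(4,2)⟩| = 3 and |⟨(5,5)⟩| = 6, so |H| is a multiple of lcm(3, 6) = 6 and divides |G| = 36.
Closing under the operation: H = {(0,0), (0,2), (0,4), (1,1), (1,3), (1,5), (2,0), (2,2), (2,4), (3,1), (3,3), (3,5), (4,0), (4,2), (4,4), (5,1), (5,3), (5,5)}, so |H| = 18.

18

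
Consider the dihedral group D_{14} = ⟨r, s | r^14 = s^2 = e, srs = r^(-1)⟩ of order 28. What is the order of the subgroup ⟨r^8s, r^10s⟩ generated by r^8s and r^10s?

14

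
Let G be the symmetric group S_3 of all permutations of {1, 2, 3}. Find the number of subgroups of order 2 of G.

3

|G| = 6 and 2 | 6, so subgroups of order 2 are possible by Lagrange.
The subgroups of order 2 are: {e, (1 2)}; {e, (1 3)}; {e, (2 3)}.
So G has 3 subgroups of order 2.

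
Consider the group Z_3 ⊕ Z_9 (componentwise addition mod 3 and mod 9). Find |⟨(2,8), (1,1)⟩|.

|⟨(2,8)⟩| = 9 and |⟨(1,1)⟩| = 9, so |H| is a multiple of lcm(9, 9) = 9 and divides |G| = 27.
Closing under the operation: H = {(0,0), (0,3), (0,6), (1,1), (1,4), (1,7), (2,2), (2,5), (2,8)}, so |H| = 9.

9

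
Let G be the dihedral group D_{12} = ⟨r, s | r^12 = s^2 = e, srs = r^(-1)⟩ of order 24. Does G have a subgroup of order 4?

4 | 24. A subgroup of order 4 is {e, r^6, r^4s, r^10s}.

Yes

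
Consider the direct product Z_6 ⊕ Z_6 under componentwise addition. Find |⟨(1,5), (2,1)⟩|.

|⟨(1,5)⟩| = 6 and |⟨(2,1)⟩| = 6, so |H| is a multiple of lcm(6, 6) = 6 and divides |G| = 36.
Closing under the operation: H = {(0,0), (0,3), (1,2), (1,5), (2,1), (2,4), (3,0), (3,3), (4,2), (4,5), (5,1), (5,4)}, so |H| = 12.

12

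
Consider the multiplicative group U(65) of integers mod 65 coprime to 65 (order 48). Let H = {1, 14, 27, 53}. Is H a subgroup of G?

Yes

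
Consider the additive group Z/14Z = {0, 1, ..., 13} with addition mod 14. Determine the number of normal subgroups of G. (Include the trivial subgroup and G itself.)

4

G is abelian, so every subgroup is normal.
G has 4 subgroups in total, hence 4 normal subgroups.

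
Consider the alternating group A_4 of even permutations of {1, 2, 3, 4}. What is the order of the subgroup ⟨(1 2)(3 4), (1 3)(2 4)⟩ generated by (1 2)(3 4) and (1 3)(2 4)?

|⟨(1 2)(3 4)⟩| = 2 and |⟨(1 3)(2 4)⟩| = 2, so |H| is a multiple of lcm(2, 2) = 2 and divides |G| = 12.
Closing under the operation: H = {e, (1 2)(3 4), (1 3)(2 4), (1 4)(2 3)}, so |H| = 4.

4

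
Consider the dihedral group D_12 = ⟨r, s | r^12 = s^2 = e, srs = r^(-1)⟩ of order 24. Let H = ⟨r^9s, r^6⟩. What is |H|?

4

|⟨r^9s⟩| = 2 and |⟨r^6⟩| = 2, so |H| is a multiple of lcm(2, 2) = 2 and divides |G| = 24.
Closing under the operation: H = {e, r^6, r^3s, r^9s}, so |H| = 4.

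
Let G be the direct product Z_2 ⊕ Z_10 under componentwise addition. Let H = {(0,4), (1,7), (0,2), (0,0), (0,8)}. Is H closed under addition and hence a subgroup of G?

(1,7) ∈ H but its inverse (1,3) ∉ H, so H is not a subgroup.

No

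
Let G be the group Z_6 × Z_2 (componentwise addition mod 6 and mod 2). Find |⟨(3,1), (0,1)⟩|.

4

|⟨(3,1)⟩| = 2 and |⟨(0,1)⟩| = 2, so |H| is a multiple of lcm(2, 2) = 2 and divides |G| = 12.
Closing under the operation: H = {(0,0), (0,1), (3,0), (3,1)}, so |H| = 4.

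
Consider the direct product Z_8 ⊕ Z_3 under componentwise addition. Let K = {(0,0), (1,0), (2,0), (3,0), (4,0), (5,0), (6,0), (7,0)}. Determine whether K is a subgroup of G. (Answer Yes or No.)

|K| = 8 divides |G| = 24, consistent with Lagrange.
K contains the identity, every element's inverse is in K, and K is closed under +: it is a subgroup.
In fact K = ⟨(7,0)⟩.

Yes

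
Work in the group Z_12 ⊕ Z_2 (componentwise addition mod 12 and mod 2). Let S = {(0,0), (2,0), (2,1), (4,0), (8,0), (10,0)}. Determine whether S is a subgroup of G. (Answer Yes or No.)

No

(2,1) ∈ S but its inverse (10,1) ∉ S, so S is not a subgroup.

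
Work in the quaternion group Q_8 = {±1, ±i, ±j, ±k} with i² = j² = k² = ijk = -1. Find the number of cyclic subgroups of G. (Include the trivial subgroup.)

5

A cyclic subgroup of order d is generated by each of its φ(d) elements of order d, so the cyclic subgroups of order d number (#elements of order d)/φ(d).
Cyclic subgroups by order — order 1: 1; order 2: 1; order 4: 3.
Total: 5.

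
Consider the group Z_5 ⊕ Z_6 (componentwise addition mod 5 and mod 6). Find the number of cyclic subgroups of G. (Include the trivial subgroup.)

8

Each element a generates a cyclic subgroup ⟨a⟩; distinct elements may generate the same one (a cyclic group of order d has φ(d) generators).
Cyclic subgroups by order — order 1: 1; order 2: 1; order 3: 1; order 5: 1; order 6: 1; order 10: 1; order 15: 1; order 30: 1.
Total: 8.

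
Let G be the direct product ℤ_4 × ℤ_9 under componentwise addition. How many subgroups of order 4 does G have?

|G| = 36 and 4 | 36, so subgroups of order 4 are possible by Lagrange.
The subgroups of order 4 are: {(0,0), (1,0), (2,0), (3,0)}.
So G has 1 subgroup of order 4.

1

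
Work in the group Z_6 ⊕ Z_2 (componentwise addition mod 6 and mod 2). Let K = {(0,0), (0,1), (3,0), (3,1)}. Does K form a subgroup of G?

|K| = 4 divides |G| = 12, consistent with Lagrange.
K contains the identity, every element's inverse is in K, and K is closed under +: it is a subgroup.

Yes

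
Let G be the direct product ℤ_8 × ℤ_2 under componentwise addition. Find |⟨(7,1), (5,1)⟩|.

|⟨(7,1)⟩| = 8 and |⟨(5,1)⟩| = 8, so |H| is a multiple of lcm(8, 8) = 8 and divides |G| = 16.
Closing under the operation: H = {(0,0), (1,1), (2,0), (3,1), (4,0), (5,1), (6,0), (7,1)}, so |H| = 8.

8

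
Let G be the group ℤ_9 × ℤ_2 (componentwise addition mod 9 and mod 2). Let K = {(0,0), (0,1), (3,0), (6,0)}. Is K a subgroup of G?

No

|K| = 4 does not divide |G| = 18, so by Lagrange K is not a subgroup.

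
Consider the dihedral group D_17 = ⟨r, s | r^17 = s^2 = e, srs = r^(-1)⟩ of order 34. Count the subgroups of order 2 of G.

17

|G| = 34 and 2 | 34, so subgroups of order 2 are possible by Lagrange.
The subgroups of order 2 are: {e, r^10s}; {e, r^11s}; {e, r^12s}; {e, r^13s}; … (17 in all).
So G has 17 subgroups of order 2.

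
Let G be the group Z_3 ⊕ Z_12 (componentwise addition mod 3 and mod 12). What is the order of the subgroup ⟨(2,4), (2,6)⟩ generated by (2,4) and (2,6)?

|⟨(2,4)⟩| = 3 and |⟨(2,6)⟩| = 6, so |H| is a multiple of lcm(3, 6) = 6 and divides |G| = 36.
Closing under the operation: H = {(0,0), (0,2), (0,4), (0,6), (0,8), (0,10), (1,0), (1,2), (1,4), (1,6), (1,8), (1,10), (2,0), (2,2), (2,4), (2,6), (2,8), (2,10)}, so |H| = 18.

18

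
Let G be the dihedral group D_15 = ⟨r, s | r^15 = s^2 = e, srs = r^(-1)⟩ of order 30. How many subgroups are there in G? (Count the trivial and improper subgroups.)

28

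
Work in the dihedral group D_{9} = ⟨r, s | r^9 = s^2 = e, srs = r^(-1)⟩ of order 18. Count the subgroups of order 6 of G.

|G| = 18 and 6 | 18, so subgroups of order 6 are possible by Lagrange.
The subgroups of order 6 are: {e, r^3, r^6, r^2s, r^5s, r^8s}; {e, r^3, r^6, s, r^3s, r^6s}; {e, r^3, r^6, rs, r^4s, r^7s}.
So G has 3 subgroups of order 6.

3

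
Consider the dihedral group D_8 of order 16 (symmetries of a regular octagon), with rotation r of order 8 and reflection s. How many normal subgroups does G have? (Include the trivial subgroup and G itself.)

G has 19 subgroups. Checking conjugation-invariance by order — order 1: 1/1 normal; order 2: 1/9 normal; order 4: 1/5 normal; order 8: 3/3 normal; order 16: 1/1 normal.
Total normal subgroups: 7.

7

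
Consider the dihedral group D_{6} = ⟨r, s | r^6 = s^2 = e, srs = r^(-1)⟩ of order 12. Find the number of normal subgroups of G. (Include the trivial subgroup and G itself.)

7

G has 16 subgroups. Checking conjugation-invariance by order — order 1: 1/1 normal; order 2: 1/7 normal; order 3: 1/1 normal; order 4: 0/3 normal; order 6: 3/3 normal; order 12: 1/1 normal.
Total normal subgroups: 7.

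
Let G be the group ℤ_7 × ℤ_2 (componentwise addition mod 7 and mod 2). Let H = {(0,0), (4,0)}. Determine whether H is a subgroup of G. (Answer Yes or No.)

(4,0) ∈ H but its inverse (3,0) ∉ H, so H is not a subgroup.

No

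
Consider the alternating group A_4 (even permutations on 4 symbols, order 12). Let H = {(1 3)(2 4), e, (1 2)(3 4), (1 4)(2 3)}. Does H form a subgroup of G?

Yes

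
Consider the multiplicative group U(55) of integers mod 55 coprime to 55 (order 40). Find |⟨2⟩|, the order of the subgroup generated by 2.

20

Compute successive powers of 2 mod 55: 2, 4, 8, 16, 32, 9, 18, 36, …; 2^20 ≡ 1 (mod 55).
So |⟨2⟩| = 20.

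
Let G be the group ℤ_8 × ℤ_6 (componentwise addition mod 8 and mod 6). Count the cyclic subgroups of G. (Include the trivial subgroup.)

16

Each element a generates a cyclic subgroup ⟨a⟩; distinct elements may generate the same one (a cyclic group of order d has φ(d) generators).
Cyclic subgroups by order — order 1: 1; order 2: 3; order 3: 1; order 4: 2; order 6: 3; order 8: 2; order 12: 2; order 24: 2.
Total: 16.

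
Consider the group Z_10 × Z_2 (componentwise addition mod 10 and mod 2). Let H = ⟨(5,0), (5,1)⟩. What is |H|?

4

|⟨(5,0)⟩| = 2 and |⟨(5,1)⟩| = 2, so |H| is a multiple of lcm(2, 2) = 2 and divides |G| = 20.
Closing under the operation: H = {(0,0), (0,1), (5,0), (5,1)}, so |H| = 4.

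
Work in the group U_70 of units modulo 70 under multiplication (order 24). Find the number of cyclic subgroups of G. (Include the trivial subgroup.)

A cyclic subgroup of order d is generated by each of its φ(d) elements of order d, so the cyclic subgroups of order d number (#elements of order d)/φ(d).
Cyclic subgroups by order — order 1: 1; order 2: 3; order 3: 1; order 4: 2; order 6: 3; order 12: 2.
Total: 12.

12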